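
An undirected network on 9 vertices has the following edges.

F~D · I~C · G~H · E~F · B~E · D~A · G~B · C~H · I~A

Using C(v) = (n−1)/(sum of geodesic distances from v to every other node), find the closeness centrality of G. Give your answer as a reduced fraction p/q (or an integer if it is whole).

2/5

Distances from G: A:4, B:1, C:2, D:4, E:2, F:3, H:1, I:3. Sum = 20.
n = 9, so closeness = 8/20 = 2/5.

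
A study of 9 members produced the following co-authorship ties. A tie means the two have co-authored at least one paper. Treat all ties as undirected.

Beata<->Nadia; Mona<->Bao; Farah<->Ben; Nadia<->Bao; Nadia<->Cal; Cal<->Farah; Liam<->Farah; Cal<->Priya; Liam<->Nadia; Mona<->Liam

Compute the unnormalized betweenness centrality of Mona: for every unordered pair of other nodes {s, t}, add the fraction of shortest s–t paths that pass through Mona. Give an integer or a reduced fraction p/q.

7/6

Pairs whose geodesics pass through Mona — Farah–Bao: 1/3; Liam–Bao: 1/2; Ben–Bao: 1/3.
All other pairs contribute 0.
Summing the contributions gives betweenness(Mona) = 7/6.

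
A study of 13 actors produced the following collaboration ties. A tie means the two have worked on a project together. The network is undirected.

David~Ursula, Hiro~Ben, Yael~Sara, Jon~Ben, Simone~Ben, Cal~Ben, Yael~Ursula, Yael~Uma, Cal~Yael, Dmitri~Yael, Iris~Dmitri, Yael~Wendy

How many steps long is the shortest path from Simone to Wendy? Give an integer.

One shortest route is Simone – Ben – Cal – Yael – Wendy, which uses 4 edges, and at distance 3 from Simone we only reach {Yael}, which does not include Wendy. So d(Simone,Wendy) = 4.

4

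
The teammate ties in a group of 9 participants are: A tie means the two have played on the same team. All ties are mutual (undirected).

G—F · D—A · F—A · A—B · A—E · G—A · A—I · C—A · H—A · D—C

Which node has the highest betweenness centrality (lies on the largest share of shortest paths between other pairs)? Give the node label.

Unnormalized betweenness of each node: A:26, B:0, C:0, D:0, E:0, F:0, G:0, H:0, I:0.
A has the largest value, 26, making it the main broker — the node through which the most shortest paths run.

A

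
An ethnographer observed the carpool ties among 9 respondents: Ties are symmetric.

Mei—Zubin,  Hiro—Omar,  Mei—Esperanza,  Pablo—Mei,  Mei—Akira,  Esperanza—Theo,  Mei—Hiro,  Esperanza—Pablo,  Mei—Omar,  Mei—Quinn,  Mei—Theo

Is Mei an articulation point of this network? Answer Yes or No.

Yes

Removing Mei leaves {Hiro and Omar} with no path to {Zubin}, so the network splits into 5 components. Mei is a cut vertex.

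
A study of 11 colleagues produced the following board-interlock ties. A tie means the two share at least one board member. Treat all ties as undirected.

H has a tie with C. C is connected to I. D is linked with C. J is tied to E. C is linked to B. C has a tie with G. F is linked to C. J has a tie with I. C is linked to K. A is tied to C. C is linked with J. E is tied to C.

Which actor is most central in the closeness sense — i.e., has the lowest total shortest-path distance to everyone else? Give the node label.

C

Farness (sum of distances to all others) for each node — A:19, B:19, C:10, D:19, E:18, F:19, G:19, H:19, I:18, J:17, K:19.
The smallest farness is 10, for C, so C has the highest closeness.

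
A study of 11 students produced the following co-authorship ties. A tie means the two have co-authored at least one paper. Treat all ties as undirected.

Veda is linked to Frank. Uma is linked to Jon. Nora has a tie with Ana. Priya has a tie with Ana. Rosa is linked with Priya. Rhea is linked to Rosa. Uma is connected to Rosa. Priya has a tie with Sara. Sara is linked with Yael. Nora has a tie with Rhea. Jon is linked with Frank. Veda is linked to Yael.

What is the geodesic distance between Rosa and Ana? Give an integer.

2

One shortest route is Rosa – Priya – Ana, which uses 2 edges, and Rosa and Ana are not directly tied, so nothing shorter exists. So d(Rosa,Ana) = 2.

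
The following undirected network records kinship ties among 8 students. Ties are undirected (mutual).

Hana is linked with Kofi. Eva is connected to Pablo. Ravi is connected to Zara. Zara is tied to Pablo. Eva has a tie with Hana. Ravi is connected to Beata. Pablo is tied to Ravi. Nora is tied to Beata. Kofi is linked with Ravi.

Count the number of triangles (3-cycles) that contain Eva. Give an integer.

Eva's neighbors are Hana and Pablo, but none of them are tied to each other, so no triangle contains Eva.

0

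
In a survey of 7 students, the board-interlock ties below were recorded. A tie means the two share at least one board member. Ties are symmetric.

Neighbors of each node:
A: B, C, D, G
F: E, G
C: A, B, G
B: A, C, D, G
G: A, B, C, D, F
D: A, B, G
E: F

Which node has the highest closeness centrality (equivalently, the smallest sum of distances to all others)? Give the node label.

G

Farness (sum of distances to all others) for each node — A:9, B:9, C:10, D:10, E:15, F:10, G:7.
The smallest farness is 7, for G, so G has the highest closeness.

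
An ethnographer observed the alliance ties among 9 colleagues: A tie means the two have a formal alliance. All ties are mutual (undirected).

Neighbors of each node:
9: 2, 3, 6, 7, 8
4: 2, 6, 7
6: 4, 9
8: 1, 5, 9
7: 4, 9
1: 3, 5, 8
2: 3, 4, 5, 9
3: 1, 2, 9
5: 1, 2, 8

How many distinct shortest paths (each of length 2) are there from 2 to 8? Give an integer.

The shortest distance is 2. The length-2 paths are: 2–5–8; 2–9–8.
That gives 2 distinct shortest paths.

2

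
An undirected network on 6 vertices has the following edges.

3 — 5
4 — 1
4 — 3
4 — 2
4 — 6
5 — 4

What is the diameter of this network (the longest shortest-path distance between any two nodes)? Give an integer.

2

Eccentricity of each node (its greatest distance to any other): 1:2, 2:2, 3:2, 4:1, 5:2, 6:2.
The maximum eccentricity is 2, realized for instance by the pair 1–2 via 1 – 4 – 2. So the diameter is 2.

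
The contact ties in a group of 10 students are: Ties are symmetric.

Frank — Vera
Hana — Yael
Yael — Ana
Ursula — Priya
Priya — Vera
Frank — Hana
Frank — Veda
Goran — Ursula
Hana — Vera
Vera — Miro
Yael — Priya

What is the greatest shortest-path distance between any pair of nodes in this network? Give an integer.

Eccentricity of each node (its greatest distance to any other): Ana:4, Frank:4, Goran:5, Hana:4, Miro:4, Priya:3, Ursula:4, Veda:5, Vera:3, Yael:3.
The maximum eccentricity is 5, realized for instance by the pair Veda–Goran via Veda – Frank – Vera – Priya – Ursula – Goran. So the diameter is 5.

5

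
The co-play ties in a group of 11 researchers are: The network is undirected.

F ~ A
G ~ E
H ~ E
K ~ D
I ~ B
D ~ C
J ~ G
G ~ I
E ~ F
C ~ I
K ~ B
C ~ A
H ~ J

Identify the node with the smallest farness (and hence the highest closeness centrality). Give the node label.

Farness (sum of distances to all others) for each node — A:24, B:25, C:21, D:27, E:23, F:25, G:20, H:30, I:19, J:27, K:29.
The smallest farness is 19, for I, so I has the highest closeness.

I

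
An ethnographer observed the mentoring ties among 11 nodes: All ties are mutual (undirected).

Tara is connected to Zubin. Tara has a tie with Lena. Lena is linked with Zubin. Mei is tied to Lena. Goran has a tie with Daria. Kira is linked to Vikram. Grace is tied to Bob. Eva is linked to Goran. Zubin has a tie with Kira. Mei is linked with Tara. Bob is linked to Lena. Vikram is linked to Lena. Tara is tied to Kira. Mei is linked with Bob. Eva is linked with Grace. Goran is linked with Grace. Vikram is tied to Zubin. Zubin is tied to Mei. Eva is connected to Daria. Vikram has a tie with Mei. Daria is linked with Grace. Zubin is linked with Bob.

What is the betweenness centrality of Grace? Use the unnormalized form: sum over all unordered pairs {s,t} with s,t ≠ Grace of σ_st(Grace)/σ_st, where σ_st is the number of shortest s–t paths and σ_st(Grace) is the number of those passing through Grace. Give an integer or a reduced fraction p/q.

Pairs whose geodesics pass through Grace — Zubin–Daria: 1; Zubin–Eva: 1; Zubin–Goran: 1; Vikram–Daria: 3/3; Vikram–Eva: 3/3; Vikram–Goran: 3/3; Tara–Daria: 3/3; Tara–Eva: 3/3; Tara–Goran: 3/3; Lena–Daria: 1; Lena–Eva: 1; Lena–Goran: 1; Bob–Daria: 1; Bob–Eva: 1 … (+7 more pairs).
All other pairs contribute 0.
Summing the contributions gives betweenness(Grace) = 21.

21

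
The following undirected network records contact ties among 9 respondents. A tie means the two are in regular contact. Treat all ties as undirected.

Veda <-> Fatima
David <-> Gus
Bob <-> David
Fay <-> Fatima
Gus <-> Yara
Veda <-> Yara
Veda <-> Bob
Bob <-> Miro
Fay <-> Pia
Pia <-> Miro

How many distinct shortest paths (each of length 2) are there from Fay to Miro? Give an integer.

The shortest distance is 2, and the only length-2 path is Fay–Pia–Miro. So there is exactly 1 shortest path.

1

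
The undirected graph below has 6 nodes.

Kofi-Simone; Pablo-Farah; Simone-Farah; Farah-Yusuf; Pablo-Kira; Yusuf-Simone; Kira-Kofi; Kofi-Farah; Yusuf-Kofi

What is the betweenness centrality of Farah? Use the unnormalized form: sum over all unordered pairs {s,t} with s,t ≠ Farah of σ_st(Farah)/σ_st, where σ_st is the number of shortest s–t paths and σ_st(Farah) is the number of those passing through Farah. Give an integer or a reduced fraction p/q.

5/2

Pairs whose geodesics pass through Farah — Yusuf–Pablo: 1; Simone–Pablo: 1; Kofi–Pablo: 1/2.
All other pairs contribute 0.
Summing the contributions gives betweenness(Farah) = 5/2.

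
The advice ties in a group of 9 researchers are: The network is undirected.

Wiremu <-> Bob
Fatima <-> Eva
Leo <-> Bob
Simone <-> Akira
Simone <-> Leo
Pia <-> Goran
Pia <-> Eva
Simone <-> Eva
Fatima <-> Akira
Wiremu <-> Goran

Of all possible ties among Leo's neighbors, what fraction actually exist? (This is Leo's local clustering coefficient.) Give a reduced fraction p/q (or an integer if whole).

0

Leo's neighbors: Bob and Simone (k = 2).
Possible neighbor pairs: C(2,2) = 1. Edges among them: none → e = 0.
Clustering(Leo) = 0/1.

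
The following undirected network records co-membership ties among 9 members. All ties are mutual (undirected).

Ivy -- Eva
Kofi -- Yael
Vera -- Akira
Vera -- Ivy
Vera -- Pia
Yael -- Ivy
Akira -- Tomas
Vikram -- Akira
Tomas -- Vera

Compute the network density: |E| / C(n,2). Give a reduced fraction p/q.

There are 9 edges and 9 nodes, so the maximum possible is C(9,2) = 36.
Density = 9/36 = 1/4.

1/4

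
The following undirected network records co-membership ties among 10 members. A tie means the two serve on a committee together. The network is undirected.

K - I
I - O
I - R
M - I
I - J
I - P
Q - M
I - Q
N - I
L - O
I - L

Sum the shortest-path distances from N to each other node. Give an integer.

17

Distances from N: I:1, J:2, K:2, L:2, M:2, O:2, P:2, Q:2, R:2.
Sum = 1 + 2 + 2 + 2 + 2 + 2 + 2 + 2 + 2 = 17.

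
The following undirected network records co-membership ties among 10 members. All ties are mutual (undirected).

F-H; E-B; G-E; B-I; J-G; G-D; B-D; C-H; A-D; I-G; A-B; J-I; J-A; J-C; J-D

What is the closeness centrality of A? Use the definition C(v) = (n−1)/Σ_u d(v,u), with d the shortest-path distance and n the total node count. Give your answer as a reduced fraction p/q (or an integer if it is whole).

1/2

Distances from A: B:1, C:2, D:1, E:2, F:4, G:2, H:3, I:2, J:1. Sum = 18.
n = 10, so closeness = 9/18 = 1/2.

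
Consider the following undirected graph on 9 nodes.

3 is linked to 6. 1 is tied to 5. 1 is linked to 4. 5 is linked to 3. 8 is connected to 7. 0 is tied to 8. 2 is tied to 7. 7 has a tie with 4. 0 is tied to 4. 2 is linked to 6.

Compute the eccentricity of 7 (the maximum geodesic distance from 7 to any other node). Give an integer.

3

Distances from 7: 0:2, 1:2, 2:1, 3:3, 4:1, 5:3, 6:2, 8:1.
The largest is 3 (to 3 and 5), so the eccentricity of 7 is 3.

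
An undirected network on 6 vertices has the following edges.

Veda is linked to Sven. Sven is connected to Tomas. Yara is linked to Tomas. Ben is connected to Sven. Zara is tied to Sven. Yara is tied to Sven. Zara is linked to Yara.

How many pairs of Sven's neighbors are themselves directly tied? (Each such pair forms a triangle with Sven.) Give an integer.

Sven's neighbors: Ben, Tomas, Veda, Yara, and Zara.
Neighbor pairs that are themselves tied: Sven–Tomas–Yara; Sven–Yara–Zara. Each forms one triangle with Sven, for 2 in total.

2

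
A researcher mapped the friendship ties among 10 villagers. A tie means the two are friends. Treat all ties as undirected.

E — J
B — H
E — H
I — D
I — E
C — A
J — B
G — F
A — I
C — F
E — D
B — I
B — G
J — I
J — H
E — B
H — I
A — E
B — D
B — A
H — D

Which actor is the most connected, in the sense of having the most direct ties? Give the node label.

Degrees — A:4, B:7, C:2, D:4, E:6, F:2, G:2, H:5, I:6, J:4.
The maximum is 7, attained only by B.

B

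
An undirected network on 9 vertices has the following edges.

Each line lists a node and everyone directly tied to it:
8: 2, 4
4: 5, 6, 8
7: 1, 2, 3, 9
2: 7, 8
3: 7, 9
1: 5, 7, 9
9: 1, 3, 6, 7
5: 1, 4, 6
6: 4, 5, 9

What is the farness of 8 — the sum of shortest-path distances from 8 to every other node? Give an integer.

Distances from 8: 1:3, 2:1, 3:3, 4:1, 5:2, 6:2, 7:2, 9:3.
Sum = 3 + 1 + 3 + 1 + 2 + 2 + 2 + 3 = 17.

17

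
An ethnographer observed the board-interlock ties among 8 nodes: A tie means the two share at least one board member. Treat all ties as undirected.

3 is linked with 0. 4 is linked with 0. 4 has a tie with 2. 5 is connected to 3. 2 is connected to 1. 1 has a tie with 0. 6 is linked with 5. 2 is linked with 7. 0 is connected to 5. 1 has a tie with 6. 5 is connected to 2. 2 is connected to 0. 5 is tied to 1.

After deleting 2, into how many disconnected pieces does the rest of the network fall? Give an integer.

Without 2, the remaining ties split the others into: {0, 1, 3, 4, 5, 6}; {7}.
That's 2 separate components.

2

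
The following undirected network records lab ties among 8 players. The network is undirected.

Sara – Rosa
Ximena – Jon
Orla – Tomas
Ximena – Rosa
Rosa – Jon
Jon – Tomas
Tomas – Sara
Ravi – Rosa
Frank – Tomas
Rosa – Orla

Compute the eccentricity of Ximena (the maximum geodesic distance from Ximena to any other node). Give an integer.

Distances from Ximena: Frank:3, Jon:1, Orla:2, Ravi:2, Rosa:1, Sara:2, Tomas:2.
The largest is 3 (to Frank), so the eccentricity of Ximena is 3.

3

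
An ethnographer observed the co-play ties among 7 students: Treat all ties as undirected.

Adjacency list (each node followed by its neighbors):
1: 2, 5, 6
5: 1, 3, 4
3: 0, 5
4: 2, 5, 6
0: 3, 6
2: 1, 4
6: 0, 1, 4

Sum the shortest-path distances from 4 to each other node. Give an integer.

9

Distances from 4: 0:2, 1:2, 2:1, 3:2, 5:1, 6:1.
Sum = 2 + 2 + 1 + 2 + 1 + 1 = 9.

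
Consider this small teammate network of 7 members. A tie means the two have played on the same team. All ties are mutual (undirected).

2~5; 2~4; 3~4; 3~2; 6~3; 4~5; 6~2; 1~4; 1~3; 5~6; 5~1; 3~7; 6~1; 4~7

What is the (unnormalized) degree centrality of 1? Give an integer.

1 is directly tied to 3, 4, 5, and 6. That is 4 neighbors, so the degree of 1 is 4.

4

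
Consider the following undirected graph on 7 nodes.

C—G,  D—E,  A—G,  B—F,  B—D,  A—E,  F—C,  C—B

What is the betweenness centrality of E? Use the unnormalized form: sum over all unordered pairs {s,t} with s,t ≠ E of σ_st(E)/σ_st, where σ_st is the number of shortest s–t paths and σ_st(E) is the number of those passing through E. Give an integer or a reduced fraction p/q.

2

Pairs whose geodesics pass through E — B–A: 1/2; D–A: 1; D–G: 1/2.
All other pairs contribute 0.
Summing the contributions gives betweenness(E) = 2.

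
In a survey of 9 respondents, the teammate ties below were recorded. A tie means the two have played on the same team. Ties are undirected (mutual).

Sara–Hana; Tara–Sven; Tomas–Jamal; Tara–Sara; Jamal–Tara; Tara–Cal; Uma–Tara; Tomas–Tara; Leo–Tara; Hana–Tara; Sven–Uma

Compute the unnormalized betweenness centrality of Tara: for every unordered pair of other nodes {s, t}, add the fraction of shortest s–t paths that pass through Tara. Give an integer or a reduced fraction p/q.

25

Pairs whose geodesics pass through Tara — Hana–Jamal: 1; Hana–Sven: 1; Hana–Leo: 1; Hana–Tomas: 1; Hana–Cal: 1; Hana–Uma: 1; Jamal–Sara: 1; Jamal–Sven: 1; Jamal–Leo: 1; Jamal–Cal: 1; Jamal–Uma: 1; Sara–Sven: 1; Sara–Leo: 1; Sara–Tomas: 1 … (+11 more pairs).
All other pairs contribute 0.
Summing the contributions gives betweenness(Tara) = 25.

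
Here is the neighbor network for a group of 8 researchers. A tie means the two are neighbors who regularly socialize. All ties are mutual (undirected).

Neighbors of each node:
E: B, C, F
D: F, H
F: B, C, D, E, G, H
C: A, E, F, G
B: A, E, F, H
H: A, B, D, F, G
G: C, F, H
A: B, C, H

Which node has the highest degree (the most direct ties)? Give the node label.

Degrees — A:3, B:4, C:4, D:2, E:3, F:6, G:3, H:5.
The maximum is 6, attained only by F.

F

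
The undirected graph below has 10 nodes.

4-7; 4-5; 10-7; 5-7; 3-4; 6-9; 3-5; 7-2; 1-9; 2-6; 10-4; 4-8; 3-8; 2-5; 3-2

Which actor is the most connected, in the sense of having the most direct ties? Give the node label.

Degrees — 1:1, 2:4, 3:4, 4:5, 5:4, 6:2, 7:4, 8:2, 9:2, 10:2.
The maximum is 5, attained only by 4.

4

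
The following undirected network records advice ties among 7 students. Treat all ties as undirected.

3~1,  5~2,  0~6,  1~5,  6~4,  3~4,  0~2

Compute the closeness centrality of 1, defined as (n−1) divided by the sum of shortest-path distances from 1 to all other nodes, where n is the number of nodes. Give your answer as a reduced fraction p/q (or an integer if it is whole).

1/2

Distances from 1: 0:3, 2:2, 3:1, 4:2, 5:1, 6:3. Sum = 12.
n = 7, so closeness = 6/12 = 1/2.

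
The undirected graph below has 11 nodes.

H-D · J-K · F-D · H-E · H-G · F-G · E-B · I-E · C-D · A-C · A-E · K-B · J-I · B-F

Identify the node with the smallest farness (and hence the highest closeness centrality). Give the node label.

Farness (sum of distances to all others) for each node — A:22, B:18, C:25, D:21, E:16, F:20, G:24, H:19, I:22, J:27, K:24.
The smallest farness is 16, for E, so E has the highest closeness.

E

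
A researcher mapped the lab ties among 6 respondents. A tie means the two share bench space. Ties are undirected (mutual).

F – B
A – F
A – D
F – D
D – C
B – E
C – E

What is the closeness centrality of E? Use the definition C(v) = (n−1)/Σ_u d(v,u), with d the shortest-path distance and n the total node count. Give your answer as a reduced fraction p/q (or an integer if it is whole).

Distances from E: A:3, B:1, C:1, D:2, F:2. Sum = 9.
n = 6, so closeness = 5/9.

5/9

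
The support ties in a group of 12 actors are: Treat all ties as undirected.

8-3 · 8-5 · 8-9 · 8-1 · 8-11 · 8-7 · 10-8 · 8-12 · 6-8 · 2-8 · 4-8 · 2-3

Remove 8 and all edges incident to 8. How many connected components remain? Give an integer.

10

Without 8, the remaining ties split the others into: {1}; {6}; {5}; {12}; {2, 3}; {11}; {4}; {10}; {9}; {7}.
That's 10 separate components.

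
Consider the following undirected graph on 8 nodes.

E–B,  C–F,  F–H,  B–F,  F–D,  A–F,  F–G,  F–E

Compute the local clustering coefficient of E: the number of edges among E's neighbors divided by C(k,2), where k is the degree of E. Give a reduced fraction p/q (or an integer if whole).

1

E's neighbors: B and F (k = 2).
Possible neighbor pairs: C(2,2) = 1. Edges among them: B–F → e = 1.
Clustering(E) = 1/1.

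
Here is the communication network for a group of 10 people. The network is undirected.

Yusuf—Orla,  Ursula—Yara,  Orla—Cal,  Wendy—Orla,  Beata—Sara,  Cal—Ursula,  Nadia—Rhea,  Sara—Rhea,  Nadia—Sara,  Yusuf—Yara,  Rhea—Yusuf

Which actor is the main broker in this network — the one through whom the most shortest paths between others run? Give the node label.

Unnormalized betweenness of each node: Beata:0, Cal:2, Nadia:0, Orla:13, Rhea:18, Sara:8, Ursula:1, Wendy:0, Yara:5, Yusuf:22.
Yusuf has the largest value, 22, making it the main broker — the node through which the most shortest paths run.

Yusuf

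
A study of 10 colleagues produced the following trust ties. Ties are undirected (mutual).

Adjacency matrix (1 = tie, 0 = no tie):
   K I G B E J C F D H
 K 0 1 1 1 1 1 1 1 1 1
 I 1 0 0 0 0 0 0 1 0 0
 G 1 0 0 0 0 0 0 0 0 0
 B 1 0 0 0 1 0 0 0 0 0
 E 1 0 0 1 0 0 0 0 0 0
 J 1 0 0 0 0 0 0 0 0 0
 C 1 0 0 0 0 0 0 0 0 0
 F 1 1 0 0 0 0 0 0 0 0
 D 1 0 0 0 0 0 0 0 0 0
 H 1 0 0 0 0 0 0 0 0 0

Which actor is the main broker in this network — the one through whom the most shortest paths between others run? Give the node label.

Unnormalized betweenness of each node: B:0, C:0, D:0, E:0, F:0, G:0, H:0, I:0, J:0, K:34.
K has the largest value, 34, making it the main broker — the node through which the most shortest paths run.

K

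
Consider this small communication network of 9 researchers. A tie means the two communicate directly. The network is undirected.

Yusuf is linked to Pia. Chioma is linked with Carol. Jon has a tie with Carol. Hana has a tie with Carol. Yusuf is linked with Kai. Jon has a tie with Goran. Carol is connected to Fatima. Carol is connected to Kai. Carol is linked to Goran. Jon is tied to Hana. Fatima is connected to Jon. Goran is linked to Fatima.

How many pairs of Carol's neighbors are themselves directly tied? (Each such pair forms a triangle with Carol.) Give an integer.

4

Carol's neighbors: Chioma, Fatima, Goran, Hana, Jon, and Kai.
Neighbor pairs that are themselves tied: Carol–Fatima–Goran; Carol–Fatima–Jon; Carol–Goran–Jon; Carol–Hana–Jon. Each forms one triangle with Carol, for 4 in total.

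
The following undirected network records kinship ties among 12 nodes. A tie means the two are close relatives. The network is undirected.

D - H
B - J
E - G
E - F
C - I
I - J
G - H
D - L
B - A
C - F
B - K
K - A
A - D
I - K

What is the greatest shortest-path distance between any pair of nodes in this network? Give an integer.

5

Eccentricity of each node (its greatest distance to any other): A:4, B:5, C:5, D:4, E:5, F:5, G:5, H:4, I:4, J:5, K:4, L:5.
The maximum eccentricity is 5, realized for instance by the pair E–B via E – F – C – I – J – B. So the diameter is 5.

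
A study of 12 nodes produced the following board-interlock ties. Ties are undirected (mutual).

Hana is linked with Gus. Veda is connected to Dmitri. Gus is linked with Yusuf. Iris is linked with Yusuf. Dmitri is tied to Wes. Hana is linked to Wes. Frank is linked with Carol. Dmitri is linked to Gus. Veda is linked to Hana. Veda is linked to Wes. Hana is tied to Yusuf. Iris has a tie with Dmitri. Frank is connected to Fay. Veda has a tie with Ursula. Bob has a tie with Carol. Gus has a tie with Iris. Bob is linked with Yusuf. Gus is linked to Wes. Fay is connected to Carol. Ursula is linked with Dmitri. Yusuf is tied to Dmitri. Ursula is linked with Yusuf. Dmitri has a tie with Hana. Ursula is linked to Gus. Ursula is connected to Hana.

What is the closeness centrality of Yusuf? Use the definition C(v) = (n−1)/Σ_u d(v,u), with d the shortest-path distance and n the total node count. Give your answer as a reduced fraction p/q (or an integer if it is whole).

11/18

Distances from Yusuf: Bob:1, Carol:2, Dmitri:1, Fay:3, Frank:3, Gus:1, Hana:1, Iris:1, Ursula:1, Veda:2, Wes:2. Sum = 18.
n = 12, so closeness = 11/18.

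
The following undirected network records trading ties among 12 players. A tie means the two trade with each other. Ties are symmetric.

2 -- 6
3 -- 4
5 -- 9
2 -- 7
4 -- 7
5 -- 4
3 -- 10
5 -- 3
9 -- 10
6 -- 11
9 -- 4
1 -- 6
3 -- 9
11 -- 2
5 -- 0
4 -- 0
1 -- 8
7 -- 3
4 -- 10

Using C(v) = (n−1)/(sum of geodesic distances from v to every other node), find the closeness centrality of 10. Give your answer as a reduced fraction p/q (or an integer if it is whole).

Distances from 10: 0:2, 1:5, 2:3, 3:1, 4:1, 5:2, 6:4, 7:2, 8:6, 9:1, 11:4. Sum = 31.
n = 12, so closeness = 11/31.

11/31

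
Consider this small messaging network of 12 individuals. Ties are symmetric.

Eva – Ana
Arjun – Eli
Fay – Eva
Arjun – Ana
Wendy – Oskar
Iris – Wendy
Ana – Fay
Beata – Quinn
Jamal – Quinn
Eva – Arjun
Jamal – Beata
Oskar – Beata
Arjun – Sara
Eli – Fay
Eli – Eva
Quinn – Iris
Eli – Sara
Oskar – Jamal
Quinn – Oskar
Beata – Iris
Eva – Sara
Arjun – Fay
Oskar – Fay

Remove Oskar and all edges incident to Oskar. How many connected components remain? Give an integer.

Without Oskar, the remaining ties split the others into: {Beata, Iris, Jamal, Quinn, Wendy}; {Ana, Arjun, Eli, Eva, Fay, Sara}.
That's 2 separate components.

2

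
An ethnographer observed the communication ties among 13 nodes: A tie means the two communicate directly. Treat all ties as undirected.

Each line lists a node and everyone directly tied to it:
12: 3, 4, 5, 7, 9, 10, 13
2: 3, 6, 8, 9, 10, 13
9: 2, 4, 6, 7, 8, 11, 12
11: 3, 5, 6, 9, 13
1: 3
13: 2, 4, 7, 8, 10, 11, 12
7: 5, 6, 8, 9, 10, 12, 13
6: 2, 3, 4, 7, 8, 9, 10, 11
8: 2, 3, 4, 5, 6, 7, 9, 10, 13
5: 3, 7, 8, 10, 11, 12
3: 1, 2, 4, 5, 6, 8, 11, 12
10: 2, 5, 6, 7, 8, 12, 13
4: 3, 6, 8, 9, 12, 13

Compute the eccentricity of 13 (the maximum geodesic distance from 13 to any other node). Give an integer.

3

Distances from 13: 1:3, 2:1, 3:2, 4:1, 5:2, 6:2, 7:1, 8:1, 9:2, 10:1, 11:1, 12:1.
The largest is 3 (to 1), so the eccentricity of 13 is 3.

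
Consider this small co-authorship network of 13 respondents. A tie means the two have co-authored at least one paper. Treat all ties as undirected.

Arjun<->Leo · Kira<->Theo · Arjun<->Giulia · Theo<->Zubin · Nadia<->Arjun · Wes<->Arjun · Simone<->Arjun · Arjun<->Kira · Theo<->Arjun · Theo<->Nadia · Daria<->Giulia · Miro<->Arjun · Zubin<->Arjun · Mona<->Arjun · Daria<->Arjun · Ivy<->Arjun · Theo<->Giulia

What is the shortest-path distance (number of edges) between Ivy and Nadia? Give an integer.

One shortest route is Ivy – Arjun – Nadia, which uses 2 edges, and Ivy and Nadia are not directly tied, so nothing shorter exists. So d(Ivy,Nadia) = 2.

2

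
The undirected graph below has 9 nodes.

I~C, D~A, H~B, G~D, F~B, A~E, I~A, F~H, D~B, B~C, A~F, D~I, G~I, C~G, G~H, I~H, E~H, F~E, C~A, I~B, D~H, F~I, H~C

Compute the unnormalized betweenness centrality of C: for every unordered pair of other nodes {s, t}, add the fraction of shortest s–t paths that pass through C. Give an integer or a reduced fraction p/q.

Pairs whose geodesics pass through C — H–A: 1/5; A–G: 1/3; A–B: 1/4; G–B: 1/4.
All other pairs contribute 0.
Summing the contributions gives betweenness(C) = 31/30.

31/30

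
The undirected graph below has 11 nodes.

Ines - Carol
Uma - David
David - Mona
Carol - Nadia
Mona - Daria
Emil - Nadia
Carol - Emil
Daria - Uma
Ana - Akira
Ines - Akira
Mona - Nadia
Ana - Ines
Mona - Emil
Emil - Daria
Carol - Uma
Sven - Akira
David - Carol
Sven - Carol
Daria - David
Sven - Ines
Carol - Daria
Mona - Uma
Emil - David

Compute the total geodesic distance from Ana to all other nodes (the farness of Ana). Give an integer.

Distances from Ana: Akira:1, Carol:2, Daria:3, David:3, Emil:3, Ines:1, Mona:4, Nadia:3, Sven:2, Uma:3.
Sum = 1 + 2 + 3 + 3 + 3 + 1 + 4 + 3 + 2 + 3 = 25.

25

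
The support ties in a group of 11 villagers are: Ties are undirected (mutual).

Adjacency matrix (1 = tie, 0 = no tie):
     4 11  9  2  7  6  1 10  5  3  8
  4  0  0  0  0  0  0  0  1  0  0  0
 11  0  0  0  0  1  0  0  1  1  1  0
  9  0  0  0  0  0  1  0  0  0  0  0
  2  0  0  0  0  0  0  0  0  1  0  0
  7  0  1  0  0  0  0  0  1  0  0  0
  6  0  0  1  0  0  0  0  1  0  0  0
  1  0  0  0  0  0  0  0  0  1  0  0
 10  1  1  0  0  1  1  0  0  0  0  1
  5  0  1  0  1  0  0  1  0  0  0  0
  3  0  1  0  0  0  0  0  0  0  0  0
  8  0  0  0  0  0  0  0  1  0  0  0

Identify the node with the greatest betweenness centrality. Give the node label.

10

Unnormalized betweenness of each node: 1:0, 2:0, 3:0, 4:0, 5:17, 6:9, 7:0, 8:0, 9:0, 10:29, 11:27.
10 has the largest value, 29, making it the main broker — the node through which the most shortest paths run.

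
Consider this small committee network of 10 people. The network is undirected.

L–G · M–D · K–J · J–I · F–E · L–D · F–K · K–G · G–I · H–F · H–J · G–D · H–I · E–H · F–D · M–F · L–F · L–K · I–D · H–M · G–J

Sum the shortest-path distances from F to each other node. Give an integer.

Distances from F: D:1, E:1, G:2, H:1, I:2, J:2, K:1, L:1, M:1.
Sum = 1 + 1 + 2 + 1 + 2 + 2 + 1 + 1 + 1 = 12.

12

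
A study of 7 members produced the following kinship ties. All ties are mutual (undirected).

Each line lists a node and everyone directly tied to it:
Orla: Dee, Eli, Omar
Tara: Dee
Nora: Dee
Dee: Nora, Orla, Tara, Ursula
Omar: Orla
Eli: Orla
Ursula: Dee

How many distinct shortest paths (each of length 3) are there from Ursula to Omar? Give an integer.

The shortest distance is 3, and the only length-3 path is Ursula–Dee–Orla–Omar. So there is exactly 1 shortest path.

1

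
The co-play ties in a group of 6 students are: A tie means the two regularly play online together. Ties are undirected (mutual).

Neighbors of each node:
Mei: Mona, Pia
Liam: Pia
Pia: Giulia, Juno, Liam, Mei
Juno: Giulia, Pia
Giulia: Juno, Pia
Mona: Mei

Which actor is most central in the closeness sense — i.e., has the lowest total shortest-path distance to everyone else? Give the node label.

Farness (sum of distances to all others) for each node — Giulia:9, Juno:9, Liam:10, Mei:8, Mona:12, Pia:6.
The smallest farness is 6, for Pia, so Pia has the highest closeness.

Pia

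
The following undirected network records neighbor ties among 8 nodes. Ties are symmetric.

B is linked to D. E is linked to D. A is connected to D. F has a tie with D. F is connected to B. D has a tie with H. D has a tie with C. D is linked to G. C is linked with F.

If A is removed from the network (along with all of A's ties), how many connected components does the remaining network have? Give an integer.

A's neighbors (D) remain reachable from one another through other ties, so the rest of the network stays in one piece.

1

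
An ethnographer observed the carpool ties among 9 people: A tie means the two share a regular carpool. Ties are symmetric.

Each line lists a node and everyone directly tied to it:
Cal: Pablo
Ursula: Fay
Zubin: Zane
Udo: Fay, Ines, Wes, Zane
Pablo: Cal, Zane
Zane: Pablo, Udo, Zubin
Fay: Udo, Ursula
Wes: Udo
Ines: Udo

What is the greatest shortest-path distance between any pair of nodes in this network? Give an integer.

Eccentricity of each node (its greatest distance to any other): Cal:5, Fay:4, Ines:4, Pablo:4, Udo:3, Ursula:5, Wes:4, Zane:3, Zubin:4.
The maximum eccentricity is 5, realized for instance by the pair Cal–Ursula via Cal – Pablo – Zane – Udo – Fay – Ursula. So the diameter is 5.

5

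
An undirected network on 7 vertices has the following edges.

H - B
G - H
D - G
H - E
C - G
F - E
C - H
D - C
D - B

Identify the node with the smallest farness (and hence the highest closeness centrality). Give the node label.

Farness (sum of distances to all others) for each node — B:11, C:10, D:12, E:11, F:16, G:10, H:8.
The smallest farness is 8, for H, so H has the highest closeness.

H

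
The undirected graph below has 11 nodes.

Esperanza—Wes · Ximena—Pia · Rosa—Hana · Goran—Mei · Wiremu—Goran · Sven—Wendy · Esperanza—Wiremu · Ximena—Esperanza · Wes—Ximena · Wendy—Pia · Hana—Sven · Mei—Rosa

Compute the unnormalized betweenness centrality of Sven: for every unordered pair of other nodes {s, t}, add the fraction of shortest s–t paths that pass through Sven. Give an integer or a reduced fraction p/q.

Pairs whose geodesics pass through Sven — Esperanza–Hana: 1/2; Wes–Hana: 1; Ximena–Hana: 1; Ximena–Rosa: 1/2; Pia–Hana: 1; Pia–Rosa: 1; Pia–Mei: 1/2; Wendy–Hana: 1; Wendy–Rosa: 1; Wendy–Mei: 1; Wendy–Goran: 1/2.
All other pairs contribute 0.
Summing the contributions gives betweenness(Sven) = 9.

9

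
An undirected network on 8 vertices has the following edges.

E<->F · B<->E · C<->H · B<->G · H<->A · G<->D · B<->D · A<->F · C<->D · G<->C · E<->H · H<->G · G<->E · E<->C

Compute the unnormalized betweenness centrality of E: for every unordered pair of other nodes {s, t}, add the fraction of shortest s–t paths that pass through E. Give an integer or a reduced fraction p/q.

Pairs whose geodesics pass through E — G–F: 1; H–B: 1/2; H–F: 1/2; C–B: 1/3; C–F: 1; D–F: 3/3; B–A: 2/3; B–F: 1.
All other pairs contribute 0.
Summing the contributions gives betweenness(E) = 6.

6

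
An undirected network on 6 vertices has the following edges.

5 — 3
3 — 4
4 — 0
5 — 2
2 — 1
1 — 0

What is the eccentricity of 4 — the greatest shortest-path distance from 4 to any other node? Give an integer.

Distances from 4: 0:1, 1:2, 2:3, 3:1, 5:2.
The largest is 3 (to 2), so the eccentricity of 4 is 3.

3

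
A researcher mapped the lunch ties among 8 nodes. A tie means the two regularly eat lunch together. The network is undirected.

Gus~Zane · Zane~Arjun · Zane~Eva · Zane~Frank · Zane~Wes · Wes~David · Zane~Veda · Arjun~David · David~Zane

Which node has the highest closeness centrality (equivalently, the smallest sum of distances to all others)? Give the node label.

Zane

Farness (sum of distances to all others) for each node — Arjun:12, David:11, Eva:13, Frank:13, Gus:13, Veda:13, Wes:12, Zane:7.
The smallest farness is 7, for Zane, so Zane has the highest closeness.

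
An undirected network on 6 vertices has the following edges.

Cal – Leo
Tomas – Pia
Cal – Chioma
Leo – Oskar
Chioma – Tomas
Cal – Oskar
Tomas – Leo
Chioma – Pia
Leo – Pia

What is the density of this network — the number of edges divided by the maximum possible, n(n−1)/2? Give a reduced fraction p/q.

There are 9 edges and 6 nodes, so the maximum possible is C(6,2) = 15.
Density = 9/15 = 3/5.

3/5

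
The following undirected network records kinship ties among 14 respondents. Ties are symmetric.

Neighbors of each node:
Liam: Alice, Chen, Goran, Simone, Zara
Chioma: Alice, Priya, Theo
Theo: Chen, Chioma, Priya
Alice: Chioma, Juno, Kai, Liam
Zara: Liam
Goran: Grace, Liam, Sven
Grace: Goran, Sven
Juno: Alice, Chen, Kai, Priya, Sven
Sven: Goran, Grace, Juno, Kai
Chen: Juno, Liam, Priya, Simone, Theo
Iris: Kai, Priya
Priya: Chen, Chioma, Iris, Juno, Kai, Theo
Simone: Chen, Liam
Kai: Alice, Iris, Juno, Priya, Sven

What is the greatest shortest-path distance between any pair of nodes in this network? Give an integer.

4

Eccentricity of each node (its greatest distance to any other): Alice:3, Chen:3, Chioma:4, Goran:3, Grace:4, Iris:4, Juno:3, Kai:3, Liam:3, Priya:3, Simone:3, Sven:3, Theo:4, Zara:4.
The maximum eccentricity is 4, realized for instance by the pair Theo–Grace via Theo – Chen – Liam – Goran – Grace. So the diameter is 4.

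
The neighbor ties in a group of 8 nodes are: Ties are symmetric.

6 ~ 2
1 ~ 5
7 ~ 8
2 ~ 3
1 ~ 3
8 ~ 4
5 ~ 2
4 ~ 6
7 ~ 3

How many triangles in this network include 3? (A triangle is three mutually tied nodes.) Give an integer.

3's neighbors are 1, 2, and 7, but none of them are tied to each other, so no triangle contains 3.

0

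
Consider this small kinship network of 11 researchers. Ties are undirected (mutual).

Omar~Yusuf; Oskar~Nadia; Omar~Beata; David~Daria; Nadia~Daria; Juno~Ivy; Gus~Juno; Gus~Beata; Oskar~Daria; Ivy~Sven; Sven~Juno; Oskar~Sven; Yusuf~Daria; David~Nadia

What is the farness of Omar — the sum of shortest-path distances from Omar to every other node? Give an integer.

Distances from Omar: Beata:1, Daria:2, David:3, Gus:2, Ivy:4, Juno:3, Nadia:3, Oskar:3, Sven:4, Yusuf:1.
Sum = 1 + 2 + 3 + 2 + 4 + 3 + 3 + 3 + 4 + 1 = 26.

26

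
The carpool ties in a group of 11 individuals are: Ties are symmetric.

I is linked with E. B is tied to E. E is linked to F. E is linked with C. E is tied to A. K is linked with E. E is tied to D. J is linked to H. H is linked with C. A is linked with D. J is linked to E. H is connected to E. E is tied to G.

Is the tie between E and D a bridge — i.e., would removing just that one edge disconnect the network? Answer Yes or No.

No

Even without that edge, E still reaches D via E – A – D, so the network stays connected. Not a bridge.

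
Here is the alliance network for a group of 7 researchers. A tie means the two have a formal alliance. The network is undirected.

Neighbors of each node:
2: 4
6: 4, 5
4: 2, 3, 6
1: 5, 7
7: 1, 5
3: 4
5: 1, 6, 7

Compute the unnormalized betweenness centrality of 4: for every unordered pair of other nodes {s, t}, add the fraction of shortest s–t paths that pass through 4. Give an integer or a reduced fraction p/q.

Pairs whose geodesics pass through 4 — 6–3: 1; 6–2: 1; 5–3: 1; 5–2: 1; 7–3: 1; 7–2: 1; 1–3: 1; 1–2: 1; 3–2: 1.
All other pairs contribute 0.
Summing the contributions gives betweenness(4) = 9.

9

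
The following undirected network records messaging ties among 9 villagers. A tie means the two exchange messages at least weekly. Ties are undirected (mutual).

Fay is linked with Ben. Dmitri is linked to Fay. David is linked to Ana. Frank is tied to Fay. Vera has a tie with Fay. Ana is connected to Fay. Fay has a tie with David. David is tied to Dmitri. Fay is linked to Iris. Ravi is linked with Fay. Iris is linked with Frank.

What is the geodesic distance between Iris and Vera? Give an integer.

One shortest route is Iris – Fay – Vera, which uses 2 edges, and Iris and Vera are not directly tied, so nothing shorter exists. So d(Iris,Vera) = 2.

2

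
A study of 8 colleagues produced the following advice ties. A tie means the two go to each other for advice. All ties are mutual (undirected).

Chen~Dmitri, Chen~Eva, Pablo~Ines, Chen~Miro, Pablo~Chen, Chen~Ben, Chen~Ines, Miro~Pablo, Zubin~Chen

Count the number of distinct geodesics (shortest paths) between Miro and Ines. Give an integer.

2

The shortest distance is 2. The length-2 paths are: Miro–Chen–Ines; Miro–Pablo–Ines.
That gives 2 distinct shortest paths.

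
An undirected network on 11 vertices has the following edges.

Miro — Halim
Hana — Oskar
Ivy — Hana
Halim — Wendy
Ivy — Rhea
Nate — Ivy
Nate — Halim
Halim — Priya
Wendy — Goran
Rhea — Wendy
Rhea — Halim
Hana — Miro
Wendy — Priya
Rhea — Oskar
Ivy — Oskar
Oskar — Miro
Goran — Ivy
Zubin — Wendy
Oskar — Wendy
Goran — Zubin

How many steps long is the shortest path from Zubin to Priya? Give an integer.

2

One shortest route is Zubin – Wendy – Priya, which uses 2 edges, and Zubin and Priya are not directly tied, so nothing shorter exists. So d(Zubin,Priya) = 2.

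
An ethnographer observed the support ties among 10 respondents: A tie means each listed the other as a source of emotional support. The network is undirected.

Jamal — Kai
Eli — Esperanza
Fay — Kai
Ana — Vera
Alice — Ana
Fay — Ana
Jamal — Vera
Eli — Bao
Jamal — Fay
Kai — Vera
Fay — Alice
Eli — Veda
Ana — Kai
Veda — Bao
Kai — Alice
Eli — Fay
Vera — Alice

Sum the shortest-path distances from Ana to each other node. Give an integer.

Distances from Ana: Alice:1, Bao:3, Eli:2, Esperanza:3, Fay:1, Jamal:2, Kai:1, Veda:3, Vera:1.
Sum = 1 + 3 + 2 + 3 + 1 + 2 + 1 + 3 + 1 = 17.

17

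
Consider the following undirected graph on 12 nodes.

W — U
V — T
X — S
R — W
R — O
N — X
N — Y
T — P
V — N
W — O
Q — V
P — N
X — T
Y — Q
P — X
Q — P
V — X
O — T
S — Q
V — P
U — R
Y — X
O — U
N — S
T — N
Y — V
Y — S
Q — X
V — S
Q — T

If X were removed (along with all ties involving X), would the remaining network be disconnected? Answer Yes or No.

Even without X, every remaining node can still reach every other (the residual graph is connected), so X is not a cut vertex.

No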